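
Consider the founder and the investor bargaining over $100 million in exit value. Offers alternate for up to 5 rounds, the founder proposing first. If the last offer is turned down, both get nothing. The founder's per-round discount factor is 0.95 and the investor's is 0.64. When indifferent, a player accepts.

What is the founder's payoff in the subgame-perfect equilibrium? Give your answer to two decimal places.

94.85

Round 5 (the founder proposes): the investor will accept anything ≥ 0, so the founder offers 0 and keeps 100.
Round 4 (the investor proposes): the founder can get 100 next round, worth 0.95 × 100 = 95 now, so the investor offers 95, keeping 5.
Round 3 (the founder proposes): the investor can get 5 next round, worth 0.64 × 5 = 3.2 now. The founder offers 3.2 and keeps 100 − 3.2 = 96.8.
Round 2 (the investor proposes): the founder can get 96.8 next round, worth 0.95 × 96.8 = 91.96 now, so the investor offers 91.96, keeping 8.04.
Round 1 (the founder proposes): the investor can get 8.04 next round, worth 0.64 × 8.04 = 5.1456 now; the founder offers that and keeps 94.8544.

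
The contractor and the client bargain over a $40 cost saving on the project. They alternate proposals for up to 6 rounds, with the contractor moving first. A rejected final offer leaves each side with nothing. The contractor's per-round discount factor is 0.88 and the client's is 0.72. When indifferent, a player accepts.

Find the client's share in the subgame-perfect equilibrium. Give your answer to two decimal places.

Round 6 (the client proposes): the contractor will accept anything ≥ 0, so the client offers 0 and keeps 40.
Round 5 (the contractor proposes): the client can get 40 next round, worth 0.72 × 40 = 28.8 now; the contractor offers that and keeps 11.2.
Round 4 (the client proposes): the contractor can get 11.2 next round, worth 0.88 × 11.2 = 9.856 now; the client offers that and keeps 30.144.
Round 3 (the contractor proposes): the client can get 30.144 next round, worth 0.72 × 30.144 = 21.70368 now; the contractor offers that and keeps 18.29632.
Round 2 (the client proposes): the contractor can get 18.29632 next round, worth 0.88 × 18.29632 = 16.1007616 now; the client offers that and keeps 23.8992384.
Round 1 (the contractor proposes): the client can get 23.8992384 next round, worth 0.72 × 23.8992384 = 17.207451648 now; the contractor offers that and keeps 22.792548352.

17.21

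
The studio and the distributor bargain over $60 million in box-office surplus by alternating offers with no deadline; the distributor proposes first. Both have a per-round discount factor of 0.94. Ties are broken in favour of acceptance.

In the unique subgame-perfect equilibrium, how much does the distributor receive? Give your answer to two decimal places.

30.93

Let x be the distributor's share when the distributor proposes and y be the studio's share when the studio proposes.
The studio accepts iff offered ≥ 0.94·y, so x = 60 − 0.94y. Symmetrically y = 60 − 0.94x.
Substituting: x = 60 − 0.94(60 − 0.94x), giving x(1 − 0.94·0.94) = 60(1 − 0.94).
So x = 60 × 0.06 / 0.1164 ≈ 30.9278, and the studio receives 60 − x ≈ 29.0722.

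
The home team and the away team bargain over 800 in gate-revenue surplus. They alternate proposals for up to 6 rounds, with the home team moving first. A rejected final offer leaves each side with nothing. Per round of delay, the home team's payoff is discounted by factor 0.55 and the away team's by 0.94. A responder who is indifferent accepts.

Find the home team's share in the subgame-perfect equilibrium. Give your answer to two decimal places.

Round 6 (the away team proposes): the home team will accept anything ≥ 0, so the away team offers 0 and keeps 800.
Round 5 (the home team proposes): the away team can get 800 next round, worth 0.94 × 800 = 752 now, so the home team offers 752, keeping 48.
Round 4 (the away team proposes): the home team can get 48 next round, worth 0.55 × 48 = 26.4 now, so the away team offers 26.4, keeping 773.6.
Round 3 (the home team proposes): the away team can get 773.6 next round, worth 0.94 × 773.6 = 727.184 now. The home team offers 727.184 and keeps 800 − 727.184 = 72.816.
Round 2 (the away team proposes): the home team can get 72.816 next round, worth 0.55 × 72.816 = 40.0488 now, so the away team offers 40.0488, keeping 759.9512.
Round 1 (the home team proposes): the away team can get 759.9512 next round, worth 0.94 × 759.9512 = 714.354128 now, so the home team offers 714.354128, keeping 85.645872.

85.65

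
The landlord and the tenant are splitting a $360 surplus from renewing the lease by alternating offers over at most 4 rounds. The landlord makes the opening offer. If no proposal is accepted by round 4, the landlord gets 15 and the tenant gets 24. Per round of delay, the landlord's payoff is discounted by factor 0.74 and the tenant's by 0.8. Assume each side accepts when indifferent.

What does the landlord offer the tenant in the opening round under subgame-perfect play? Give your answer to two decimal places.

Round 4 (the tenant proposes): the landlord gets 15 if talks fail, so the tenant offers 15 and keeps 345.
Round 3 (the landlord proposes): the tenant can get 345 next round, worth 0.8 × 345 = 276 now; the landlord offers that and keeps 84.
Round 2 (the tenant proposes): the landlord can get 84 next round, worth 0.74 × 84 = 62.16 now; the tenant offers that and keeps 297.84.
Round 1 (the landlord proposes): the tenant can get 297.84 next round, worth 0.8 × 297.84 = 238.272 now. The landlord offers 238.272 and keeps 360 − 238.272 = 121.728.

238.27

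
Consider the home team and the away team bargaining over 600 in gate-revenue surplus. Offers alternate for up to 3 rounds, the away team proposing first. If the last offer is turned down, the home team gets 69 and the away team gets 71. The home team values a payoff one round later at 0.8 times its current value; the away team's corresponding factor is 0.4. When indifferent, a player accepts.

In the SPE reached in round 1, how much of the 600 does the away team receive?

289.92

Round 3 (the away team proposes): the home team gets 69 if talks fail, so the away team offers 69 and keeps 531.
Round 2 (the home team proposes): the away team can get 531 next round, worth 0.4 × 531 = 212.4 now, so the home team offers 212.4, keeping 387.6.
Round 1 (the away team proposes): the home team can get 387.6 next round, worth 0.8 × 387.6 = 310.08 now. The away team offers 310.08 and keeps 600 − 310.08 = 289.92.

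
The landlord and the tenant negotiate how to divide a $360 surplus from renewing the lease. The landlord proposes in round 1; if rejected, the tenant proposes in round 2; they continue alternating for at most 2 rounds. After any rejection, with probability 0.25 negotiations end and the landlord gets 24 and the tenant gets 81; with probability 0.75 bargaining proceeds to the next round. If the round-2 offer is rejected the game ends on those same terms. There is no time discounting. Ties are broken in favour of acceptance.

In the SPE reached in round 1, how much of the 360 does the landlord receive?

87.75

Round 2 (the tenant proposes): the landlord gets 24 if talks fail, so the tenant offers 24 and keeps 336.
Round 1 (the landlord proposes): rejecting gives the tenant an expected 0.75 × 336 + 0.25 × 81 = 272.25. The landlord offers 272.25 and keeps 360 − 272.25 = 87.75.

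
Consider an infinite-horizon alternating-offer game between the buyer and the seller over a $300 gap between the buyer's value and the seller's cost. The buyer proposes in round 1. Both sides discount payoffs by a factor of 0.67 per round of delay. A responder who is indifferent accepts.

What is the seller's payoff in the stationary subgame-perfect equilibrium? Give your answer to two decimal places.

In a stationary SPE each proposer offers the other exactly their discounted continuation value.
If the buyer keeps x when proposing and the seller keeps y when proposing, then x = 300 − 0.67y and y = 300 − 0.67x.
Solving: x = 300(1 − 0.67) / (1 − 0.67·0.67) = 99 / 0.5511 ≈ 179.6407.
The seller gets 300 − 179.6407 ≈ 120.3593.

120.36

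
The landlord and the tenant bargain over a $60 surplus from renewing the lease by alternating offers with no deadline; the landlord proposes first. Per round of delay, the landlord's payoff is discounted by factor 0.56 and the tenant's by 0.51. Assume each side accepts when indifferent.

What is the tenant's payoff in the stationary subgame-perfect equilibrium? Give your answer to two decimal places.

18.85

Let x be the landlord's share when the landlord proposes and y be the tenant's share when the tenant proposes.
The tenant accepts iff offered ≥ 0.51·y, so x = 60 − 0.51y. Symmetrically y = 60 − 0.56x.
Substituting: x = 60 − 0.51(60 − 0.56x), giving x(1 − 0.56·0.51) = 60(1 − 0.51).
So x = 60 × 0.49 / 0.7144 ≈ 41.1534, and the tenant receives 60 − x ≈ 18.8466.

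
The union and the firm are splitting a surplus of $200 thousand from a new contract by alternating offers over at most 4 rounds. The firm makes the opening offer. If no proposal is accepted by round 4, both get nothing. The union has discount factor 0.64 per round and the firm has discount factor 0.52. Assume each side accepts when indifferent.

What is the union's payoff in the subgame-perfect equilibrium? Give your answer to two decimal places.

By backward induction:
Round 4 (the union proposes): rejection yields 0 for the firm; the union offers 0 and keeps 200.
Round 3 (the firm proposes): the union can get 200 next round, worth 0.64 × 200 = 128 now; the firm offers that and keeps 72.
Round 2 (the union proposes): the firm can get 72 next round, worth 0.52 × 72 = 37.44 now, so the union offers 37.44, keeping 162.56.
Round 1 (the firm proposes): the union can get 162.56 next round, worth 0.64 × 162.56 = 104.0384 now; the firm offers that and keeps 95.9616.

104.04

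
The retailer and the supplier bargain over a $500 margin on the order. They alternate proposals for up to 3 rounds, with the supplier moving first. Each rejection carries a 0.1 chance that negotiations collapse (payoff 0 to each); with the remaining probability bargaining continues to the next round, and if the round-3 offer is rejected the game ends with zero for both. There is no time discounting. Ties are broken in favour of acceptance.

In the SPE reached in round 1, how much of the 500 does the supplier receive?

455

Round 3 (the supplier proposes): the retailer will accept anything ≥ 0, so the supplier offers 0 and keeps 500.
Round 2 (the retailer proposes): rejecting gives the supplier an expected 0.9 × 500 = 450; the retailer offers that and keeps 50.
Round 1 (the supplier proposes): rejecting gives the retailer an expected 0.9 × 50 = 45; the supplier offers that and keeps 455.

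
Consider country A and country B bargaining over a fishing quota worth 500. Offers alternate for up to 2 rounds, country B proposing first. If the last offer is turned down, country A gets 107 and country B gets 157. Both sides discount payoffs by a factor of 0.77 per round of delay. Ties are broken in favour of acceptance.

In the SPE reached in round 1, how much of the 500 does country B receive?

235.89

Round 2 (country A proposes): country B gets 157 if talks fail, so country A offers 157 and keeps 343.
Round 1 (country B proposes): country A can get 343 next round, worth 0.77 × 343 = 264.11 now; country B offers that and keeps 235.89.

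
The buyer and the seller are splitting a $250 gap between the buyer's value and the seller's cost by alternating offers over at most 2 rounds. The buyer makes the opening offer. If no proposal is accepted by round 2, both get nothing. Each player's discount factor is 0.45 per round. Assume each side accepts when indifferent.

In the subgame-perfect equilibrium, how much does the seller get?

Round 2 (the seller proposes): the buyer will accept anything ≥ 0, so the seller offers 0 and keeps 250.
Round 1 (the buyer proposes): the seller can get 250 next round, worth 0.45 × 250 = 112.5 now; the buyer offers that and keeps 137.5.

112.5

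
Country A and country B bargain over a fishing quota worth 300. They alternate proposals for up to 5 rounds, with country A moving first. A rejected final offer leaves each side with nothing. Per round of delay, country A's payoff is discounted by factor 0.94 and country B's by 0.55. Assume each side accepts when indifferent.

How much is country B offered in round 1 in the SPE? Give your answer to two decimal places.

Round 5 (country A proposes): rejection yields 0 for country B; country A offers 0 and keeps 300.
Round 4 (country B proposes): country A can get 300 next round, worth 0.94 × 300 = 282 now. Country B offers 282 and keeps 300 − 282 = 18.
Round 3 (country A proposes): country B can get 18 next round, worth 0.55 × 18 = 9.9 now; country A offers that and keeps 290.1.
Round 2 (country B proposes): country A can get 290.1 next round, worth 0.94 × 290.1 = 272.694 now, so country B offers 272.694, keeping 27.306.
Round 1 (country A proposes): country B can get 27.306 next round, worth 0.55 × 27.306 = 15.0183 now; country A offers that and keeps 284.9817.

15.02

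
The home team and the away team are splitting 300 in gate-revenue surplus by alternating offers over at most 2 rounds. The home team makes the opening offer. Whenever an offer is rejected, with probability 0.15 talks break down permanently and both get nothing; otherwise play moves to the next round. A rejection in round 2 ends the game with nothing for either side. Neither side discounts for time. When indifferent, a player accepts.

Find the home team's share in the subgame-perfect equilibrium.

45

Round 2 (the away team proposes): the home team will accept anything ≥ 0, so the away team offers 0 and keeps 300.
Round 1 (the home team proposes): rejecting gives the away team an expected 0.85 × 300 = 255; the home team offers that and keeps 45.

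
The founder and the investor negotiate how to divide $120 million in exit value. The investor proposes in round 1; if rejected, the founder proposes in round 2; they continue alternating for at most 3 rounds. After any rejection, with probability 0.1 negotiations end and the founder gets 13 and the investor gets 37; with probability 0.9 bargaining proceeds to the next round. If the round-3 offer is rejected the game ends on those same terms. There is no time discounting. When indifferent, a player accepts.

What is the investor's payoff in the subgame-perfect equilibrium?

By backward induction:
Round 3 (the investor proposes): the founder gets 13 if talks fail, so the investor offers 13 and keeps 107.
Round 2 (the founder proposes): rejecting gives the investor an expected 0.9 × 107 + 0.1 × 37 = 100. The founder offers 100 and keeps 120 − 100 = 20.
Round 1 (the investor proposes): rejecting gives the founder an expected 0.9 × 20 + 0.1 × 13 = 19.3, so the investor offers 19.3, keeping 100.7.

100.7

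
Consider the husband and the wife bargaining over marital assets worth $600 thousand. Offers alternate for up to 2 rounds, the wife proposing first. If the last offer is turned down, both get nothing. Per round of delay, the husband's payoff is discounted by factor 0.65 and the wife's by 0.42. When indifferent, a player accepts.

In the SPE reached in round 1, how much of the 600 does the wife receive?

Round 2 (the husband proposes): rejection yields 0 for the wife; the husband offers 0 and keeps 600.
Round 1 (the wife proposes): the husband can get 600 next round, worth 0.65 × 600 = 390 now. The wife offers 390 and keeps 600 − 390 = 210.

210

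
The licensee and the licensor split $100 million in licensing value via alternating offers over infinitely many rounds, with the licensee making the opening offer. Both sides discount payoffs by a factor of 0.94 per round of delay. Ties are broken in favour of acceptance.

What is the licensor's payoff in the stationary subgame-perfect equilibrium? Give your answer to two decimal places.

Let x be the licensee's share when the licensee proposes and y be the licensor's share when the licensor proposes.
The licensor accepts iff offered ≥ 0.94·y, so x = 100 − 0.94y. Symmetrically y = 100 − 0.94x.
Substituting: x = 100 − 0.94(100 − 0.94x), giving x(1 − 0.94·0.94) = 100(1 − 0.94).
So x = 100 × 0.06 / 0.1164 ≈ 51.5464, and the licensor receives 100 − x ≈ 48.4536.

48.45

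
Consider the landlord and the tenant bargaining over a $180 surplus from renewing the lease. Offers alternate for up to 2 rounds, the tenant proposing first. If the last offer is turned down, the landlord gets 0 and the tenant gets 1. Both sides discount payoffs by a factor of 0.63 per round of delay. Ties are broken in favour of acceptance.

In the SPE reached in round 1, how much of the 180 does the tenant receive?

Round 2 (the landlord proposes): the tenant gets 1 if talks fail, so the landlord offers 1 and keeps 179.
Round 1 (the tenant proposes): the landlord can get 179 next round, worth 0.63 × 179 = 112.77 now. The tenant offers 112.77 and keeps 180 − 112.77 = 67.23.

67.23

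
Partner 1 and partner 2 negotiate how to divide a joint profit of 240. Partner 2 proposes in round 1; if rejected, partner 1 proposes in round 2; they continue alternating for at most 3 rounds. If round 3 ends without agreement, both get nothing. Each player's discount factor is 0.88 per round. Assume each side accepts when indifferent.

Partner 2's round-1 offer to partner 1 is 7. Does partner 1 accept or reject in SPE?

Round 3 (partner 2 proposes): rejection yields 0 for partner 1; partner 2 offers 0 and keeps 240.
Round 2 (partner 1 proposes): partner 2 can get 240 next round, worth 0.88 × 240 = 211.2 now, so partner 1 offers 211.2, keeping 28.8.
So by rejecting in round 1, partner 1 gets 28.8 next round, worth 0.88 × 28.8 = 25.344 now.
Offer 7 < 25.344, so partner 1 rejects.

Reject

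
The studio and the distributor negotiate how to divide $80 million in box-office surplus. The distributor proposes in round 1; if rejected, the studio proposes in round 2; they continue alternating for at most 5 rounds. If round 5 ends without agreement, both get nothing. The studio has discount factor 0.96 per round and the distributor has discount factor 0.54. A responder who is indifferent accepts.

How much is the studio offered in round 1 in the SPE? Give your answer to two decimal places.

53.64

Solve by backward induction from round 5.
Round 5 (the distributor proposes): rejection yields 0 for the studio; the distributor offers 0 and keeps 80.
Round 4 (the studio proposes): the distributor can get 80 next round, worth 0.54 × 80 = 43.2 now. The studio offers 43.2 and keeps 80 − 43.2 = 36.8.
Round 3 (the distributor proposes): the studio can get 36.8 next round, worth 0.96 × 36.8 = 35.328 now, so the distributor offers 35.328, keeping 44.672.
Round 2 (the studio proposes): the distributor can get 44.672 next round, worth 0.54 × 44.672 = 24.12288 now, so the studio offers 24.12288, keeping 55.87712.
Round 1 (the distributor proposes): the studio can get 55.87712 next round, worth 0.96 × 55.87712 = 53.6420352 now, so the distributor offers 53.6420352, keeping 26.3579648.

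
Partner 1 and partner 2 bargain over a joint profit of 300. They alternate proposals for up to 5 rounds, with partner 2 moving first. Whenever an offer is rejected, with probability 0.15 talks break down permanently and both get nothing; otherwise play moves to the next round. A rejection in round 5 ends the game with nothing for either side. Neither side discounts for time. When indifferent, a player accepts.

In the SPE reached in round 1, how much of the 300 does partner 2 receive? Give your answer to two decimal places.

234.11

Round 5 (partner 2 proposes): partner 1 will accept anything ≥ 0, so partner 2 offers 0 and keeps 300.
Round 4 (partner 1 proposes): rejecting gives partner 2 an expected 0.85 × 300 = 255. Partner 1 offers 255 and keeps 300 − 255 = 45.
Round 3 (partner 2 proposes): rejecting gives partner 1 an expected 0.85 × 45 = 38.25; partner 2 offers that and keeps 261.75.
Round 2 (partner 1 proposes): rejecting gives partner 2 an expected 0.85 × 261.75 = 222.4875. Partner 1 offers 222.4875 and keeps 300 − 222.4875 = 77.5125.
Round 1 (partner 2 proposes): rejecting gives partner 1 an expected 0.85 × 77.5125 = 65.885625, so partner 2 offers 65.885625, keeping 234.114375.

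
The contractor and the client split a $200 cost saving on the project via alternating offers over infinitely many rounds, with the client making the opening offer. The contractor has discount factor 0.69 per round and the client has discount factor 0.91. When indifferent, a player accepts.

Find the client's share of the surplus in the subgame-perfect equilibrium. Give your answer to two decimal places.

When the client proposes, the contractor accepts any offer worth at least 0.69 times what the contractor would get by proposing next round; and vice versa.
This gives x = 200 − 0.69y and y = 200 − 0.91x, where x and y are each side's share when it proposes.
Hence (1 − 0.69·0.91)x = 200(1 − 0.69), i.e. 0.3721·x = 62.
x ≈ 166.6219; the contractor's share is 200 − x ≈ 33.3781.

166.62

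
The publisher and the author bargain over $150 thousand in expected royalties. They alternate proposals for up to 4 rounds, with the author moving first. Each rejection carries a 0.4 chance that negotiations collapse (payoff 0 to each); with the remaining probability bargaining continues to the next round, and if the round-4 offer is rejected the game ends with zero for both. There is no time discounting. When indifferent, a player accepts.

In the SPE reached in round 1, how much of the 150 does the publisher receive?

By backward induction:
Round 4 (the publisher proposes): rejection yields 0 for the author; the publisher offers 0 and keeps 150.
Round 3 (the author proposes): rejecting gives the publisher an expected 0.6 × 150 = 90. The author offers 90 and keeps 150 − 90 = 60.
Round 2 (the publisher proposes): rejecting gives the author an expected 0.6 × 60 = 36, so the publisher offers 36, keeping 114.
Round 1 (the author proposes): rejecting gives the publisher an expected 0.6 × 114 = 68.4. The author offers 68.4 and keeps 150 − 68.4 = 81.6.

68.4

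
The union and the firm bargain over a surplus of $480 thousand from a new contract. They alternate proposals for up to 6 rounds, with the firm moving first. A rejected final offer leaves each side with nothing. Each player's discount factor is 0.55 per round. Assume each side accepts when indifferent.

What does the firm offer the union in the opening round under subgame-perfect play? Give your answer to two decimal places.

By backward induction:
Round 6 (the union proposes): the firm will accept anything ≥ 0, so the union offers 0 and keeps 480.
Round 5 (the firm proposes): the union can get 480 next round, worth 0.55 × 480 = 264 now. The firm offers 264 and keeps 480 − 264 = 216.
Round 4 (the union proposes): the firm can get 216 next round, worth 0.55 × 216 = 118.8 now, so the union offers 118.8, keeping 361.2.
Round 3 (the firm proposes): the union can get 361.2 next round, worth 0.55 × 361.2 = 198.66 now; the firm offers that and keeps 281.34.
Round 2 (the union proposes): the firm can get 281.34 next round, worth 0.55 × 281.34 = 154.737 now, so the union offers 154.737, keeping 325.263.
Round 1 (the firm proposes): the union can get 325.263 next round, worth 0.55 × 325.263 = 178.89465 now. The firm offers 178.89465 and keeps 480 − 178.89465 = 301.10535.

178.89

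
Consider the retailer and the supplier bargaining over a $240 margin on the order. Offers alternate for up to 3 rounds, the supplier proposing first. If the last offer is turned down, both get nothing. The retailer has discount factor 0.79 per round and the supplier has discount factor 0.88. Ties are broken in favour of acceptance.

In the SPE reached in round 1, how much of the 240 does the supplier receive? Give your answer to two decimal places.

217.25

Work backward from the last round.
Round 3 (the supplier proposes): the retailer will accept anything ≥ 0, so the supplier offers 0 and keeps 240.
Round 2 (the retailer proposes): the supplier can get 240 next round, worth 0.88 × 240 = 211.2 now. The retailer offers 211.2 and keeps 240 − 211.2 = 28.8.
Round 1 (the supplier proposes): the retailer can get 28.8 next round, worth 0.79 × 28.8 = 22.752 now. The supplier offers 22.752 and keeps 240 − 22.752 = 217.248.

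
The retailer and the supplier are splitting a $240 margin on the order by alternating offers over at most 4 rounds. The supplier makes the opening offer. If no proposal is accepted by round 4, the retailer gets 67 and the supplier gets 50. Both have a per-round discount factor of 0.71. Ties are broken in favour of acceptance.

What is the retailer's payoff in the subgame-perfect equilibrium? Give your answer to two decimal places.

117.42

Round 4 (the retailer proposes): the supplier gets 50 if talks fail, so the retailer offers 50 and keeps 190.
Round 3 (the supplier proposes): the retailer can get 190 next round, worth 0.71 × 190 = 134.9 now; the supplier offers that and keeps 105.1.
Round 2 (the retailer proposes): the supplier can get 105.1 next round, worth 0.71 × 105.1 = 74.621 now, so the retailer offers 74.621, keeping 165.379.
Round 1 (the supplier proposes): the retailer can get 165.379 next round, worth 0.71 × 165.379 = 117.41909 now, so the supplier offers 117.41909, keeping 122.58091.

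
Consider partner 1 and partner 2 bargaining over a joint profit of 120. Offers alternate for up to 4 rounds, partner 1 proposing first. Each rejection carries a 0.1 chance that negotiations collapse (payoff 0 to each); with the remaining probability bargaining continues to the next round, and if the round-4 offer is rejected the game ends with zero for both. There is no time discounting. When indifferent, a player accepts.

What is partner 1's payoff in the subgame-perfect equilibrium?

Round 4 (partner 2 proposes): partner 1 will accept anything ≥ 0, so partner 2 offers 0 and keeps 120.
Round 3 (partner 1 proposes): rejecting gives partner 2 an expected 0.9 × 120 = 108; partner 1 offers that and keeps 12.
Round 2 (partner 2 proposes): rejecting gives partner 1 an expected 0.9 × 12 = 10.8, so partner 2 offers 10.8, keeping 109.2.
Round 1 (partner 1 proposes): rejecting gives partner 2 an expected 0.9 × 109.2 = 98.28, so partner 1 offers 98.28, keeping 21.72.

21.72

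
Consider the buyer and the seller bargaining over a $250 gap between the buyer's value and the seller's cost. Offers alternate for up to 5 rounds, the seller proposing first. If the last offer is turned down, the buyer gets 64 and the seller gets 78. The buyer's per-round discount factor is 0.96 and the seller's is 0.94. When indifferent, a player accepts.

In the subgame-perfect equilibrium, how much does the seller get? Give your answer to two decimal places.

Round 5 (the seller proposes): the buyer gets 64 if talks fail, so the seller offers 64 and keeps 186.
Round 4 (the buyer proposes): the seller can get 186 next round, worth 0.94 × 186 = 174.84 now; the buyer offers that and keeps 75.16.
Round 3 (the seller proposes): the buyer can get 75.16 next round, worth 0.96 × 75.16 = 72.1536 now. The seller offers 72.1536 and keeps 250 − 72.1536 = 177.8464.
Round 2 (the buyer proposes): the seller can get 177.8464 next round, worth 0.94 × 177.8464 = 167.175616 now; the buyer offers that and keeps 82.824384.
Round 1 (the seller proposes): the buyer can get 82.824384 next round, worth 0.96 × 82.824384 = 79.51140864 now. The seller offers 79.51140864 and keeps 250 − 79.51140864 = 170.48859136.

170.49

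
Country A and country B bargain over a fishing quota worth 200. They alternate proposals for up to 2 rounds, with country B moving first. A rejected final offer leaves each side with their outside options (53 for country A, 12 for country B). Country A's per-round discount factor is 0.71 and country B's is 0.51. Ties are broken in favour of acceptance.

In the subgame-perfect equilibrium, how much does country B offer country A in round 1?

Round 2 (country A proposes): country B gets 12 if talks fail, so country A offers 12 and keeps 188.
Round 1 (country B proposes): country A can get 188 next round, worth 0.71 × 188 = 133.48 now, so country B offers 133.48, keeping 66.52.

133.48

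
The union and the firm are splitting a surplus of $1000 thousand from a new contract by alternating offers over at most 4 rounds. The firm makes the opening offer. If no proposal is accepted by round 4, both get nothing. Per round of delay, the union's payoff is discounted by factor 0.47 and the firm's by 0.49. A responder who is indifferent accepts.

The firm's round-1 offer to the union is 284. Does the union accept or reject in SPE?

Round 4 (the union proposes): the firm will accept anything ≥ 0, so the union offers 0 and keeps 1000.
Round 3 (the firm proposes): the union can get 1000 next round, worth 0.47 × 1000 = 470 now, so the firm offers 470, keeping 530.
Round 2 (the union proposes): the firm can get 530 next round, worth 0.49 × 530 = 259.7 now; the union offers that and keeps 740.3.
So by rejecting in round 1, the union gets 740.3 next round, worth 0.47 × 740.3 = 347.941 now.
Offer 284 < 347.941, so the union rejects.

Reject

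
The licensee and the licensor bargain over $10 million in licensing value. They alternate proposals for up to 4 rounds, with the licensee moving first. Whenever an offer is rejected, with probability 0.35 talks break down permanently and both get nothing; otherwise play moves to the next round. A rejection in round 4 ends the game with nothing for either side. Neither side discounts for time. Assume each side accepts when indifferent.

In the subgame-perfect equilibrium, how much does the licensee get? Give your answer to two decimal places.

Round 4 (the licensor proposes): the licensee will accept anything ≥ 0, so the licensor offers 0 and keeps 10.
Round 3 (the licensee proposes): rejecting gives the licensor an expected 0.65 × 10 = 6.5, so the licensee offers 6.5, keeping 3.5.
Round 2 (the licensor proposes): rejecting gives the licensee an expected 0.65 × 3.5 = 2.275. The licensor offers 2.275 and keeps 10 − 2.275 = 7.725.
Round 1 (the licensee proposes): rejecting gives the licensor an expected 0.65 × 7.725 = 5.02125, so the licensee offers 5.02125, keeping 4.97875.

4.98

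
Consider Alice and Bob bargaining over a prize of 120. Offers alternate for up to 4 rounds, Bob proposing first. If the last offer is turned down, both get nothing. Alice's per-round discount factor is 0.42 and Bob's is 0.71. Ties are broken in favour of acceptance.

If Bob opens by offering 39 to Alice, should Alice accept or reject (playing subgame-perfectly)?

Round 4 (Alice proposes): Bob will accept anything ≥ 0, so Alice offers 0 and keeps 120.
Round 3 (Bob proposes): Alice can get 120 next round, worth 0.42 × 120 = 50.4 now, so Bob offers 50.4, keeping 69.6.
Round 2 (Alice proposes): Bob can get 69.6 next round, worth 0.71 × 69.6 = 49.416 now. Alice offers 49.416 and keeps 120 − 49.416 = 70.584.
So by rejecting in round 1, Alice gets 70.584 next round, worth 0.42 × 70.584 = 29.64528 now.
Offer 39 ≥ 29.64528, so Alice accepts.

Accept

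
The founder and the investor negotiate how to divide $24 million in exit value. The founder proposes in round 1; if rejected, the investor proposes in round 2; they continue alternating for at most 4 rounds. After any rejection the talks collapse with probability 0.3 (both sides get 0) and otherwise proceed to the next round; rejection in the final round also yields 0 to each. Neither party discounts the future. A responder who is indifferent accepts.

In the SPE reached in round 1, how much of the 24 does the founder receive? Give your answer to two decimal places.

10.73

By backward induction:
Round 4 (the investor proposes): the founder will accept anything ≥ 0, so the investor offers 0 and keeps 24.
Round 3 (the founder proposes): rejecting gives the investor an expected 0.7 × 24 = 16.8. The founder offers 16.8 and keeps 24 − 16.8 = 7.2.
Round 2 (the investor proposes): rejecting gives the founder an expected 0.7 × 7.2 = 5.04. The investor offers 5.04 and keeps 24 − 5.04 = 18.96.
Round 1 (the founder proposes): rejecting gives the investor an expected 0.7 × 18.96 = 13.272, so the founder offers 13.272, keeping 10.728.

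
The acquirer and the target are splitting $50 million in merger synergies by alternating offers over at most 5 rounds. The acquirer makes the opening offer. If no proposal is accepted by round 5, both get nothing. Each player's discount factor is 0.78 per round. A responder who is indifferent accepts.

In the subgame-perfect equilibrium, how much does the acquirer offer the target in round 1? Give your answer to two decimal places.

Round 5 (the acquirer proposes): rejection yields 0 for the target; the acquirer offers 0 and keeps 50.
Round 4 (the target proposes): the acquirer can get 50 next round, worth 0.78 × 50 = 39 now. The target offers 39 and keeps 50 − 39 = 11.
Round 3 (the acquirer proposes): the target can get 11 next round, worth 0.78 × 11 = 8.58 now; the acquirer offers that and keeps 41.42.
Round 2 (the target proposes): the acquirer can get 41.42 next round, worth 0.78 × 41.42 = 32.3076 now, so the target offers 32.3076, keeping 17.6924.
Round 1 (the acquirer proposes): the target can get 17.6924 next round, worth 0.78 × 17.6924 = 13.800072 now; the acquirer offers that and keeps 36.199928.

13.80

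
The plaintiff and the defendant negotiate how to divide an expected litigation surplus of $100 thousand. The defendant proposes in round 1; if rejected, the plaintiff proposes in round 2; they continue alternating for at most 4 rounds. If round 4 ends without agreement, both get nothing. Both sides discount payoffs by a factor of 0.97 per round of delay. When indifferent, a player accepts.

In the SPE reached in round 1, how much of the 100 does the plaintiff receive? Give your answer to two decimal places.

94.18

Round 4 (the plaintiff proposes): the defendant will accept anything ≥ 0, so the plaintiff offers 0 and keeps 100.
Round 3 (the defendant proposes): the plaintiff can get 100 next round, worth 0.97 × 100 = 97 now. The defendant offers 97 and keeps 100 − 97 = 3.
Round 2 (the plaintiff proposes): the defendant can get 3 next round, worth 0.97 × 3 = 2.91 now, so the plaintiff offers 2.91, keeping 97.09.
Round 1 (the defendant proposes): the plaintiff can get 97.09 next round, worth 0.97 × 97.09 = 94.1773 now; the defendant offers that and keeps 5.8227.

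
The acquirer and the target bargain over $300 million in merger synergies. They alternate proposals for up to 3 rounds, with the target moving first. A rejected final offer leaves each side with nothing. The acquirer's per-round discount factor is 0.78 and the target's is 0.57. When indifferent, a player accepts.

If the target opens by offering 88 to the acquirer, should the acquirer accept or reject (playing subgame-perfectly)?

Round 3 (the target proposes): rejection yields 0 for the acquirer; the target offers 0 and keeps 300.
Round 2 (the acquirer proposes): the target can get 300 next round, worth 0.57 × 300 = 171 now. The acquirer offers 171 and keeps 300 − 171 = 129.
So by rejecting in round 1, the acquirer gets 129 next round, worth 0.78 × 129 = 100.62 now.
Offer 88 < 100.62, so the acquirer rejects.

Reject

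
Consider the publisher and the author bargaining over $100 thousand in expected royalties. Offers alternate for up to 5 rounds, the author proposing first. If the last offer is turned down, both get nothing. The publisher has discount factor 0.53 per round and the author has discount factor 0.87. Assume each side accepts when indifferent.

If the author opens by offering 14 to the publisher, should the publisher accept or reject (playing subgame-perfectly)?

Accept

Round 5 (the author proposes): rejection yields 0 for the publisher; the author offers 0 and keeps 100.
Round 4 (the publisher proposes): the author can get 100 next round, worth 0.87 × 100 = 87 now. The publisher offers 87 and keeps 100 − 87 = 13.
Round 3 (the author proposes): the publisher can get 13 next round, worth 0.53 × 13 = 6.89 now. The author offers 6.89 and keeps 100 − 6.89 = 93.11.
Round 2 (the publisher proposes): the author can get 93.11 next round, worth 0.87 × 93.11 = 81.0057 now; the publisher offers that and keeps 18.9943.
So by rejecting in round 1, the publisher gets 18.9943 next round, worth 0.53 × 18.9943 = 10.066979 now.
Offer 14 ≥ 10.066979, so the publisher accepts.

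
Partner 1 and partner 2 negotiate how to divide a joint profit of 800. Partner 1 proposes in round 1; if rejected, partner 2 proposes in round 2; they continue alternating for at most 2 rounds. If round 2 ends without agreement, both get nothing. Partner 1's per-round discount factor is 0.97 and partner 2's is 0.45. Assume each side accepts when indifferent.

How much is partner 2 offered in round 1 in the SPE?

Round 2 (partner 2 proposes): partner 1 will accept anything ≥ 0, so partner 2 offers 0 and keeps 800.
Round 1 (partner 1 proposes): partner 2 can get 800 next round, worth 0.45 × 800 = 360 now. Partner 1 offers 360 and keeps 800 − 360 = 440.

360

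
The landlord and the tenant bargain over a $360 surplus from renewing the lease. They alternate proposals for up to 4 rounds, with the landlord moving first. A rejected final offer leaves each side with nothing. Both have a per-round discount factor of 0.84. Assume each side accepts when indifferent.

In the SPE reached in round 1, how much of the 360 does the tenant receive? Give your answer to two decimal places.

Work backward from the last round.
Round 4 (the tenant proposes): rejection yields 0 for the landlord; the tenant offers 0 and keeps 360.
Round 3 (the landlord proposes): the tenant can get 360 next round, worth 0.84 × 360 = 302.4 now; the landlord offers that and keeps 57.6.
Round 2 (the tenant proposes): the landlord can get 57.6 next round, worth 0.84 × 57.6 = 48.384 now, so the tenant offers 48.384, keeping 311.616.
Round 1 (the landlord proposes): the tenant can get 311.616 next round, worth 0.84 × 311.616 = 261.75744 now. The landlord offers 261.75744 and keeps 360 − 261.75744 = 98.24256.

261.76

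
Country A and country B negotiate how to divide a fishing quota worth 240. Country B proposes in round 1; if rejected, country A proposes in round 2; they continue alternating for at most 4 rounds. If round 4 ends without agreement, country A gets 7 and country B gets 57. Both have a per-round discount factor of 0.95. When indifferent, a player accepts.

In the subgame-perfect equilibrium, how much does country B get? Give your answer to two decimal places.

Round 4 (country A proposes): country B gets 57 if talks fail, so country A offers 57 and keeps 183.
Round 3 (country B proposes): country A can get 183 next round, worth 0.95 × 183 = 173.85 now; country B offers that and keeps 66.15.
Round 2 (country A proposes): country B can get 66.15 next round, worth 0.95 × 66.15 = 62.8425 now. Country A offers 62.8425 and keeps 240 − 62.8425 = 177.1575.
Round 1 (country B proposes): country A can get 177.1575 next round, worth 0.95 × 177.1575 = 168.299625 now. Country B offers 168.299625 and keeps 240 − 168.299625 = 71.700375.

71.70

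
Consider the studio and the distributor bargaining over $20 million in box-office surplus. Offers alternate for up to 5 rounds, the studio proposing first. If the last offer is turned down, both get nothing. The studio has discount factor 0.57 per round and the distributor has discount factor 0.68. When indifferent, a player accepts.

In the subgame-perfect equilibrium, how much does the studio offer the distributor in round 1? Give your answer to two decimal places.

Round 5 (the studio proposes): the distributor will accept anything ≥ 0, so the studio offers 0 and keeps 20.
Round 4 (the distributor proposes): the studio can get 20 next round, worth 0.57 × 20 = 11.4 now. The distributor offers 11.4 and keeps 20 − 11.4 = 8.6.
Round 3 (the studio proposes): the distributor can get 8.6 next round, worth 0.68 × 8.6 = 5.848 now. The studio offers 5.848 and keeps 20 − 5.848 = 14.152.
Round 2 (the distributor proposes): the studio can get 14.152 next round, worth 0.57 × 14.152 = 8.06664 now, so the distributor offers 8.06664, keeping 11.93336.
Round 1 (the studio proposes): the distributor can get 11.93336 next round, worth 0.68 × 11.93336 = 8.1146848 now; the studio offers that and keeps 11.8853152.

8.11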